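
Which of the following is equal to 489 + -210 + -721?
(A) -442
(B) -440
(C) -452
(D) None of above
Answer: A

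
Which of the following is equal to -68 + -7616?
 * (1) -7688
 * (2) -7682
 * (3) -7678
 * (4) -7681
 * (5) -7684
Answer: 5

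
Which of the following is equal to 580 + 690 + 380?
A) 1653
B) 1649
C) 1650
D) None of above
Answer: C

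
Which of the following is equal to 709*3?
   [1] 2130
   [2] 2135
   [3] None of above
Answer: 3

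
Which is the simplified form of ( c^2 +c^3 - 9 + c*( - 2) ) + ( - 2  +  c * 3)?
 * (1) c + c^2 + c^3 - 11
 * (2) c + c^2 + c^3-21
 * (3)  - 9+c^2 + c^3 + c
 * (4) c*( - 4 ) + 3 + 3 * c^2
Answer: 1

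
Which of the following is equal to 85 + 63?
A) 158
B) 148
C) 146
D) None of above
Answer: B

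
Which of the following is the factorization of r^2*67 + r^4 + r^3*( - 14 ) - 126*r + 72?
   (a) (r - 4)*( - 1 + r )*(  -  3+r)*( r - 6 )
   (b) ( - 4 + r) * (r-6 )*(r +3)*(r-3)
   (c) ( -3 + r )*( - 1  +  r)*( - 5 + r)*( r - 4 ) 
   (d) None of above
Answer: a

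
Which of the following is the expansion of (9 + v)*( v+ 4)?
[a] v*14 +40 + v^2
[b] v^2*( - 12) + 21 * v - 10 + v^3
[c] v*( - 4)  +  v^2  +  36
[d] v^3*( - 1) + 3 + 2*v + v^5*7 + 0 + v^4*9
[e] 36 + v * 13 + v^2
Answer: e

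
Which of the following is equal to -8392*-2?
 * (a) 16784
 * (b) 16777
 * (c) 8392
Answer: a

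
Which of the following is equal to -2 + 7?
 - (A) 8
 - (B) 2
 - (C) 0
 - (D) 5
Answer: D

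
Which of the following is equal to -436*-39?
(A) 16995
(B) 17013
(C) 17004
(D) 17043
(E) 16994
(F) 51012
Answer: C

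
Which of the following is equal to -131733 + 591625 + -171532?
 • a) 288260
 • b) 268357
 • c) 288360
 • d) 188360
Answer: c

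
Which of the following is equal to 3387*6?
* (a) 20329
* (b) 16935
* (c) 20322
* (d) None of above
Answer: c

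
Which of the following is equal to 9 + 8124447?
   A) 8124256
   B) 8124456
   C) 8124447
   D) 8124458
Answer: B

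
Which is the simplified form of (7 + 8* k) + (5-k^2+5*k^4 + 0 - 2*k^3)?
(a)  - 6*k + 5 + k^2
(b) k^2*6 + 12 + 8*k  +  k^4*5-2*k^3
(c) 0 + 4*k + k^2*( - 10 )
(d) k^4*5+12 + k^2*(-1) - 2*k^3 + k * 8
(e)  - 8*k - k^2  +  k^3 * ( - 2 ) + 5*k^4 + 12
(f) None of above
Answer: d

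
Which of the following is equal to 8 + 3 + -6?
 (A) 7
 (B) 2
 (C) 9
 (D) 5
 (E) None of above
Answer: D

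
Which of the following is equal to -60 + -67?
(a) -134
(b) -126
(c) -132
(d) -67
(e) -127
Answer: e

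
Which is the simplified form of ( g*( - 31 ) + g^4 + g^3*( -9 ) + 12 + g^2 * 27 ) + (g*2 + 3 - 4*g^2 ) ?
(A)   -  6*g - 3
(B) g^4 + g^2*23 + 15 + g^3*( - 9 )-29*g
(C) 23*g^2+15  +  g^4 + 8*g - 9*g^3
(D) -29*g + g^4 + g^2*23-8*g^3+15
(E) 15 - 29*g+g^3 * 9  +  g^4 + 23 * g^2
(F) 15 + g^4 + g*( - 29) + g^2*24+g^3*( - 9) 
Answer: B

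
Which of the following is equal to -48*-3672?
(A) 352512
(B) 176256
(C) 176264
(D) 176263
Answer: B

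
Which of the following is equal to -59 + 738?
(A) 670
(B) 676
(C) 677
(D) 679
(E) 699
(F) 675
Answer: D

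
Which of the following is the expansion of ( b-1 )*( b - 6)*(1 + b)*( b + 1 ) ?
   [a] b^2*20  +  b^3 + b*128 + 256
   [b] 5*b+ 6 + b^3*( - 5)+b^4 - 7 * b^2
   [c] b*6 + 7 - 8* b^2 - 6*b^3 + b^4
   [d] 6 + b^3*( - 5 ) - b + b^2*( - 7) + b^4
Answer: b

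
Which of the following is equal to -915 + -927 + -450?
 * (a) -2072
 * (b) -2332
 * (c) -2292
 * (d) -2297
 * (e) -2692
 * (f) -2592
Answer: c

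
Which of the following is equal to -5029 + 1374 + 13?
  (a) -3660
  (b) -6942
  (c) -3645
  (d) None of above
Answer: d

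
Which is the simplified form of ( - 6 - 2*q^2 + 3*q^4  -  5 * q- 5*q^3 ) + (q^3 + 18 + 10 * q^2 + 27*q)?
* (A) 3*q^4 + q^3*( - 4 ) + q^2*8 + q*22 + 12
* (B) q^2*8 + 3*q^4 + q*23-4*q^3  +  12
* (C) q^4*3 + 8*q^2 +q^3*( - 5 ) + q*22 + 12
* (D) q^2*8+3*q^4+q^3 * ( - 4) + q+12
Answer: A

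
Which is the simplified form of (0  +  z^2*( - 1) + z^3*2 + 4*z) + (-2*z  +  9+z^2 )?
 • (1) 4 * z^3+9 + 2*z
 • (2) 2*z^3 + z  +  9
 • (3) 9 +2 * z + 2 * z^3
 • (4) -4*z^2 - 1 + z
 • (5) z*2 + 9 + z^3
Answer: 3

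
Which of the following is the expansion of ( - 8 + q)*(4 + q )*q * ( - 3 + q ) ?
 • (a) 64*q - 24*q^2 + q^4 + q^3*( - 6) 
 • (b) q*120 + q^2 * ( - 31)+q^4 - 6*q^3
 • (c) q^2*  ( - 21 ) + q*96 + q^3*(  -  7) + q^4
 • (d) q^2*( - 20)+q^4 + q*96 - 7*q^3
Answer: d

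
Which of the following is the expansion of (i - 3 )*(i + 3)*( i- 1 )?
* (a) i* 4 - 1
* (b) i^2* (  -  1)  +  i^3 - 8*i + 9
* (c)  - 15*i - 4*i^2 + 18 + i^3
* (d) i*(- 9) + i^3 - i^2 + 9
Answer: d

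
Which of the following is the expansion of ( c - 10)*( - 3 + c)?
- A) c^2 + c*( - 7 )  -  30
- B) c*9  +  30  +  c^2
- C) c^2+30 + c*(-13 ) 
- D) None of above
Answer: C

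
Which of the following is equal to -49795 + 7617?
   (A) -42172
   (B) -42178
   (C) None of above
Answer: B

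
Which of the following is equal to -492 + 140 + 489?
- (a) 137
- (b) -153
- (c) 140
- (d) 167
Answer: a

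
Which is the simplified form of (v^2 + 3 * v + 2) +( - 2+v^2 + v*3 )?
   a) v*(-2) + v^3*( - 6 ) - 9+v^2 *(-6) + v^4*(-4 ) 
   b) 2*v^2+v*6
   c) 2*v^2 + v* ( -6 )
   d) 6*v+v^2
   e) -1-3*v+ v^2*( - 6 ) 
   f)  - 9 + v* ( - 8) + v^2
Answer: b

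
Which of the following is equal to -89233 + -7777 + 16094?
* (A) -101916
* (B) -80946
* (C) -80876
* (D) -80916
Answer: D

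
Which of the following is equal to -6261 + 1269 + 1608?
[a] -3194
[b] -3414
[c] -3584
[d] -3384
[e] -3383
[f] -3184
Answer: d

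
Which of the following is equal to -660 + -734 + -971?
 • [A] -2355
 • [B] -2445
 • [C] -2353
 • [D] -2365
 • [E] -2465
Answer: D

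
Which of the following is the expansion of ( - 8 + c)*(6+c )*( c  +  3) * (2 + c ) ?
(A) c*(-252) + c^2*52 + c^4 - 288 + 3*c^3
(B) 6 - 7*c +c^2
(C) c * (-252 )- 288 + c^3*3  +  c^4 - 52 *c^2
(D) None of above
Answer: C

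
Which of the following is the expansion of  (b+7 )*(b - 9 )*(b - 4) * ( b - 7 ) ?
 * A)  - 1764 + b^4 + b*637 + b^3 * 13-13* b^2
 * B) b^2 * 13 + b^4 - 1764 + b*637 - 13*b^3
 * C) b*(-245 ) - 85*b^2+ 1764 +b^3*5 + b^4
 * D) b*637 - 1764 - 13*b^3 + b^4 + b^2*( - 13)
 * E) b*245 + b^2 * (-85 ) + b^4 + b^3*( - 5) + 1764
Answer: D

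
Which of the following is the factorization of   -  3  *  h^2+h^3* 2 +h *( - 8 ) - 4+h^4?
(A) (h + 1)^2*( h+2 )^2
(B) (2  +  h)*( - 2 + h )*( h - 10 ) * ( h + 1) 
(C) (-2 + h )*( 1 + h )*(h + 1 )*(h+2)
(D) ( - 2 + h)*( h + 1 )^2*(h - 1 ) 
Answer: C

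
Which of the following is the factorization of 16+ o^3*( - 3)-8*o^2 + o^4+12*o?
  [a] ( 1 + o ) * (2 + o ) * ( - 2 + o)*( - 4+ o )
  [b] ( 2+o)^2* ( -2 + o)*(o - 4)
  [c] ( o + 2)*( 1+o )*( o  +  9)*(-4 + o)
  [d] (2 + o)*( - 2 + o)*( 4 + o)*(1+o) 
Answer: a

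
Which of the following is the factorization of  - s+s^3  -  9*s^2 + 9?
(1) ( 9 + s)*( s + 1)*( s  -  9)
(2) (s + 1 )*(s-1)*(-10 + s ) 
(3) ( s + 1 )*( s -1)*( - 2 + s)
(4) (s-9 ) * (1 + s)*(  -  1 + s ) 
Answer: 4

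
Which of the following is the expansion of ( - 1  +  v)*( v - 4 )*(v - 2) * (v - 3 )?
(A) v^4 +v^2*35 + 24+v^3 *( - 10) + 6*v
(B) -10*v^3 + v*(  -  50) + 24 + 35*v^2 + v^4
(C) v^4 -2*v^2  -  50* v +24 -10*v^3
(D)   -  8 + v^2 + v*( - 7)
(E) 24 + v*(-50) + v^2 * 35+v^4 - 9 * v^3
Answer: B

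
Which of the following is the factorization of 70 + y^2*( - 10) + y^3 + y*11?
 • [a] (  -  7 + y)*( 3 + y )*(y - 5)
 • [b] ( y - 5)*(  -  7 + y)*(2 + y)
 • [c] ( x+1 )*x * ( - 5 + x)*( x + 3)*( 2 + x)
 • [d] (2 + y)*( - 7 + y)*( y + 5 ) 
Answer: b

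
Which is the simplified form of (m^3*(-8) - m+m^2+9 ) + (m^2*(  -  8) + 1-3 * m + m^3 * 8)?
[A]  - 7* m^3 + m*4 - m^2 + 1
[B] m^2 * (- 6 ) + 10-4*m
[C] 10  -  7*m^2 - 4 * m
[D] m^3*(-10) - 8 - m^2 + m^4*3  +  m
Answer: C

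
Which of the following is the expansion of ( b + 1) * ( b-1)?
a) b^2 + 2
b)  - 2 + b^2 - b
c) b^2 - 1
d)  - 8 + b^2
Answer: c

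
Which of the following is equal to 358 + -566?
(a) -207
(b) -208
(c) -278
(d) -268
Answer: b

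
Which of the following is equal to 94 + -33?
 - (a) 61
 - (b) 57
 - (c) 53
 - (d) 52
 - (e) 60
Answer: a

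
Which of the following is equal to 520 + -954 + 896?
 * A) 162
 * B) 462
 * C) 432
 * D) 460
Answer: B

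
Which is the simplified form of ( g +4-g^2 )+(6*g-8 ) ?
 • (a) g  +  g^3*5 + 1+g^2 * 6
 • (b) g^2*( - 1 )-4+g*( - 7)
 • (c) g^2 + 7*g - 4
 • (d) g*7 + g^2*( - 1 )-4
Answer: d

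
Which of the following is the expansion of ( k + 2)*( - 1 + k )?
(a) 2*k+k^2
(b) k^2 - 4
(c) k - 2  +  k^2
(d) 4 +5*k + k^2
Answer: c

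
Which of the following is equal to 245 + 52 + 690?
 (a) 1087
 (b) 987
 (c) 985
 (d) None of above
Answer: b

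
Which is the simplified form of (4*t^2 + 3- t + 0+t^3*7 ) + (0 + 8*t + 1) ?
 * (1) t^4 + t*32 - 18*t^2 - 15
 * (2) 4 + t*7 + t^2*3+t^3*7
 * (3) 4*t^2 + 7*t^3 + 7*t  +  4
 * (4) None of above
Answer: 3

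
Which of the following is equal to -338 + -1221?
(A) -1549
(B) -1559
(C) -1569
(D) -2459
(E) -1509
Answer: B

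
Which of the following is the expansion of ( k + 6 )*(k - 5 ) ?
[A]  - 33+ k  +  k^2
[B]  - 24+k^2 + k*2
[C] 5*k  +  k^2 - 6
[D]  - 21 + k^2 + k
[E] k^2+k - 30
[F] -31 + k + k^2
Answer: E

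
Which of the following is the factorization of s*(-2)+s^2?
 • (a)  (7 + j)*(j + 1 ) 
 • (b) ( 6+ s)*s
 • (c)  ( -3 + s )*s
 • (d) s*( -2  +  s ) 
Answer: d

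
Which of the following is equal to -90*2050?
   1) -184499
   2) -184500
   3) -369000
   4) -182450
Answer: 2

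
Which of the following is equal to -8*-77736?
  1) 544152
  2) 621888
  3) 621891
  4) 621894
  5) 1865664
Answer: 2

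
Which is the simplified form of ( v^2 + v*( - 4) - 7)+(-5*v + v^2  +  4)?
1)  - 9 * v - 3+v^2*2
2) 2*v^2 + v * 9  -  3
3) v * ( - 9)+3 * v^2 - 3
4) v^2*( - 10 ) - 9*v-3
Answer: 1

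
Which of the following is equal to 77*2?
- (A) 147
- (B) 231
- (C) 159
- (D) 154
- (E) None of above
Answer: D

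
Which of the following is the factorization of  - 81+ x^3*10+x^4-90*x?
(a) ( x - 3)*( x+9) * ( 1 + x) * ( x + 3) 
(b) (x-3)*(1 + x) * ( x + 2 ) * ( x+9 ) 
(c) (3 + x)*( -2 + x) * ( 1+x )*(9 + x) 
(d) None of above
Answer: a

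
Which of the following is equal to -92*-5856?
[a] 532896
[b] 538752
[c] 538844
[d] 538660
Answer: b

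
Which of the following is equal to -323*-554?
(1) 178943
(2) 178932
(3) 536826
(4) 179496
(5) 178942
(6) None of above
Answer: 5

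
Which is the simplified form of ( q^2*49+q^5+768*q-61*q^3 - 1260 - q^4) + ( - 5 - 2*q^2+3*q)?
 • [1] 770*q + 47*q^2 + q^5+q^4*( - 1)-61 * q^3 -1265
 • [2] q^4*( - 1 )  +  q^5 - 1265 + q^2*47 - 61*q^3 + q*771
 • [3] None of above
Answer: 2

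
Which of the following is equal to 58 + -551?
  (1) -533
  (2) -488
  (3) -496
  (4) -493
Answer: 4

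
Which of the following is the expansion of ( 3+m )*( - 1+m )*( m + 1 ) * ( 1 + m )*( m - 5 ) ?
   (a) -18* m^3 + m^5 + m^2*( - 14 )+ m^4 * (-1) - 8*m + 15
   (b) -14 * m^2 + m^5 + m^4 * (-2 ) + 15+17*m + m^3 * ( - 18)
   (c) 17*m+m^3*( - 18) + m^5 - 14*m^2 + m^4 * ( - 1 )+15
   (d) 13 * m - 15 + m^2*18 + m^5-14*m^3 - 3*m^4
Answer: c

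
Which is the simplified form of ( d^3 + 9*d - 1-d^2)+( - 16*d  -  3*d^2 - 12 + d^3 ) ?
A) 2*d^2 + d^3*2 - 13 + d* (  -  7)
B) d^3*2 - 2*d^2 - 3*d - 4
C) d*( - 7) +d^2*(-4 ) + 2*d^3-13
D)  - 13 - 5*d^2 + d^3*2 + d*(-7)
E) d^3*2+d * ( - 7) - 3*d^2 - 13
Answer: C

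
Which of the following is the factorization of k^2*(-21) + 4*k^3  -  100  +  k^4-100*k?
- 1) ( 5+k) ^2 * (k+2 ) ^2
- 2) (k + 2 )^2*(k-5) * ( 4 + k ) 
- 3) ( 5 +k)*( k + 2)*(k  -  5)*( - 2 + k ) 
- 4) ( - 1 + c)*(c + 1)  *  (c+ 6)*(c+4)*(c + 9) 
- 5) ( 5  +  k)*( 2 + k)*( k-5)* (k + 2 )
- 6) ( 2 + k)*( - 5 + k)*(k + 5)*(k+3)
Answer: 5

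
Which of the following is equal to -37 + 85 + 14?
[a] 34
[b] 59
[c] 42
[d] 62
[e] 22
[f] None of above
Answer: d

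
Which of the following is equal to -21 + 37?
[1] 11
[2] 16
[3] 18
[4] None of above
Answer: 2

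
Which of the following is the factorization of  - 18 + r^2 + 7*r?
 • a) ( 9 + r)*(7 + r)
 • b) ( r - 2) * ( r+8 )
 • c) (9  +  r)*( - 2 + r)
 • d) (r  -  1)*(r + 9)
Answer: c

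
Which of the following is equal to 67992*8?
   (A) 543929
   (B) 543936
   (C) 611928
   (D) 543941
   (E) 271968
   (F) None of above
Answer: B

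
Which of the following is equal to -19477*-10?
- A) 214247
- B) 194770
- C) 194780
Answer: B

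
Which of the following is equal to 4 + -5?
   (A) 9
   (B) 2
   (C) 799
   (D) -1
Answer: D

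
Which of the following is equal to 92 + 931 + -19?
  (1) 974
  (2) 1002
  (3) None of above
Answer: 3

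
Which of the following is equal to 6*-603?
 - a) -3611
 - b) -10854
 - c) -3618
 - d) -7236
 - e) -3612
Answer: c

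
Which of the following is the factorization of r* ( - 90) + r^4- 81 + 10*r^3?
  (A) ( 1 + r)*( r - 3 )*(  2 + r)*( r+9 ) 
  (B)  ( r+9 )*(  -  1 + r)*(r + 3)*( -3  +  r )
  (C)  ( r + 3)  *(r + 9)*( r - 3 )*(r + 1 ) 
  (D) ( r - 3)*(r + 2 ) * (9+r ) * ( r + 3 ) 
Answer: C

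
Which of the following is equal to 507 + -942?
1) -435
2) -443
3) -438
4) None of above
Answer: 1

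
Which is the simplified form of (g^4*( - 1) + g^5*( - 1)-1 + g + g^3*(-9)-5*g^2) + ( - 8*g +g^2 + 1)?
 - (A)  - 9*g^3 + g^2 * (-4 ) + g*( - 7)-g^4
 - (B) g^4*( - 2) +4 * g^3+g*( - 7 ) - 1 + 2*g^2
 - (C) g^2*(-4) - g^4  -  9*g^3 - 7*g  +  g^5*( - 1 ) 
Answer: C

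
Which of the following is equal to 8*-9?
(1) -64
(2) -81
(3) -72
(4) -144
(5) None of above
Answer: 3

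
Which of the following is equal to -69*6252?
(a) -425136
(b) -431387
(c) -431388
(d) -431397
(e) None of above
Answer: c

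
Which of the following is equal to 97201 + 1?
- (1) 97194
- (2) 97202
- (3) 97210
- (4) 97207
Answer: 2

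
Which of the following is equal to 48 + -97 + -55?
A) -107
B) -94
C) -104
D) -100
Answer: C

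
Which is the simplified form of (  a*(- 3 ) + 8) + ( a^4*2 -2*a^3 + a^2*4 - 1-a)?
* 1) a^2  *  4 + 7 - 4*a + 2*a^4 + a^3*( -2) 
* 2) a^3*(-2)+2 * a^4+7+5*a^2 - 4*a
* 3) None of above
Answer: 1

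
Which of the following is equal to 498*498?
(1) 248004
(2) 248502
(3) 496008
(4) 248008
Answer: 1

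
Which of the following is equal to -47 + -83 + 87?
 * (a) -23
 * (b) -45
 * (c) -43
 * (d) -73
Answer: c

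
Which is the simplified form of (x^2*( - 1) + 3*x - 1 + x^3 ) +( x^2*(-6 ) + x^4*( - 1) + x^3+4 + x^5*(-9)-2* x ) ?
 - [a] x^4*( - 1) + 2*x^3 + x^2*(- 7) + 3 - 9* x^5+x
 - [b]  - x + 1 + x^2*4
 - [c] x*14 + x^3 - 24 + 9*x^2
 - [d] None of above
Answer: a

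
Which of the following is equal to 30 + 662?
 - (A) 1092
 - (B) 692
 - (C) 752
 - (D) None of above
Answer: B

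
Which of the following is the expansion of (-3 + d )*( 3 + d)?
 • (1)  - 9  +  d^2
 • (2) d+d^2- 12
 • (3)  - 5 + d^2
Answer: 1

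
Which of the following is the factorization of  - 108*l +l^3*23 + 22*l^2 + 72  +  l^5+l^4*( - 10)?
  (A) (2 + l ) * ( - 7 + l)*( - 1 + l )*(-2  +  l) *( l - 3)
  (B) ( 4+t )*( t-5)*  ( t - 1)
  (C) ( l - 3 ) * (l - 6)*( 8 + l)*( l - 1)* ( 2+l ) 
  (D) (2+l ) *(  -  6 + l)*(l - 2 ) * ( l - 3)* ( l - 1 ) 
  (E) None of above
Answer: D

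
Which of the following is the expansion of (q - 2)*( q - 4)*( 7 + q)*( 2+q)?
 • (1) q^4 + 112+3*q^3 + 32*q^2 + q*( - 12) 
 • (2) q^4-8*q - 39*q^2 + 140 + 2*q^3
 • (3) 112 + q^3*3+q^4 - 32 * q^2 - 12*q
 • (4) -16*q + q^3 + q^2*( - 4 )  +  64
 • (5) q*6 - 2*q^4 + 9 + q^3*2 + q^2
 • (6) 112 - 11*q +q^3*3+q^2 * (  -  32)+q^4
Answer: 3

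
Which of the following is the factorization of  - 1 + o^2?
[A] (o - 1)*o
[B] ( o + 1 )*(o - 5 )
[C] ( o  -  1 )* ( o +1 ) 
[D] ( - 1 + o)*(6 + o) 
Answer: C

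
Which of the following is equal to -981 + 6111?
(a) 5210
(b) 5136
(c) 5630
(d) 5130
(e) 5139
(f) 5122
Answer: d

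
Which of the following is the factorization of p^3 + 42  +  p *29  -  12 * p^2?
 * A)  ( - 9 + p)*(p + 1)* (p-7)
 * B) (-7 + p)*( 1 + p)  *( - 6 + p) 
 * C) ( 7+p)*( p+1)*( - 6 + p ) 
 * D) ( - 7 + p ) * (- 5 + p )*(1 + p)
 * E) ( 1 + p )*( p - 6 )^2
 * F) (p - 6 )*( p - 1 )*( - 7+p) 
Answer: B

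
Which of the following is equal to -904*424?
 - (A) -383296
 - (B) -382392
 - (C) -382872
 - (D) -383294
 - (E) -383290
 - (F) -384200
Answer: A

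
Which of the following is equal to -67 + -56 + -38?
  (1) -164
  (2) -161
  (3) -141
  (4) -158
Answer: 2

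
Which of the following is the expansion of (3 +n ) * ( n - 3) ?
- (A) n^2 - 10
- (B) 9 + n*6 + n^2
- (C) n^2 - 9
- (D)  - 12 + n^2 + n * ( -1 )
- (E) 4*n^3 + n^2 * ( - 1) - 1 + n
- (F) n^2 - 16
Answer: C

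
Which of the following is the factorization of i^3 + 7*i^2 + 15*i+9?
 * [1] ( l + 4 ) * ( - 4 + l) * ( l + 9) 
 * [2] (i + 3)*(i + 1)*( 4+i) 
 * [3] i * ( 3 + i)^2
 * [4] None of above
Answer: 4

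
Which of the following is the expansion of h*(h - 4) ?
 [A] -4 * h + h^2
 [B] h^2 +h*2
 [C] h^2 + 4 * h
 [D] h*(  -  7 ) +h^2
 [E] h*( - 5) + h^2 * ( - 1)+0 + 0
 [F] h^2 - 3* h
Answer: A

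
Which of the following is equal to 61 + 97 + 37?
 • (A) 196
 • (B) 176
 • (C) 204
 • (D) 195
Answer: D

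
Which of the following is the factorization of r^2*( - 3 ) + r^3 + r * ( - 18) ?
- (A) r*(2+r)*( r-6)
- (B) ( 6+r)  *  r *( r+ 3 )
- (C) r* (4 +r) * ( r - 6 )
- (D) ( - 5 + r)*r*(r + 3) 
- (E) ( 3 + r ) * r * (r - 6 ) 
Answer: E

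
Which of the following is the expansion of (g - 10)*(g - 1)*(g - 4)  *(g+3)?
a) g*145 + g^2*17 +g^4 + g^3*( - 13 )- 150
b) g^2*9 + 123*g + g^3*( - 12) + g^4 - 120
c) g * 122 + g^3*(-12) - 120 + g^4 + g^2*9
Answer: c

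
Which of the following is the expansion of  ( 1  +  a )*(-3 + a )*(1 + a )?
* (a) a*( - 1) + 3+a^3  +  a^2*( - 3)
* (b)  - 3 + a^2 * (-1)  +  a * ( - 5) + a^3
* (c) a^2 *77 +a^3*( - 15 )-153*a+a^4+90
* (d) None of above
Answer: b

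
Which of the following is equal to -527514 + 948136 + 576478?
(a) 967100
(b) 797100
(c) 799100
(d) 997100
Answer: d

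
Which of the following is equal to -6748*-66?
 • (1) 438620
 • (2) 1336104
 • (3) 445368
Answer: 3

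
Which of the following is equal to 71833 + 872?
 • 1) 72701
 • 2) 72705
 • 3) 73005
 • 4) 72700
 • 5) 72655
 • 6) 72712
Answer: 2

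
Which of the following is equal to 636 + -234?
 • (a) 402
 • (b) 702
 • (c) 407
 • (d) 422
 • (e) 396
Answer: a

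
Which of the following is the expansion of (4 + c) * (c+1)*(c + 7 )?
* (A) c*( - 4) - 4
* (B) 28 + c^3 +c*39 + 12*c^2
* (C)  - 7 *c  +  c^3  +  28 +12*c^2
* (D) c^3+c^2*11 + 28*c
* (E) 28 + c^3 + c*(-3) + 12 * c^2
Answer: B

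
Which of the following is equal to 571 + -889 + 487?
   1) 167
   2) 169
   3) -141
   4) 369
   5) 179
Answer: 2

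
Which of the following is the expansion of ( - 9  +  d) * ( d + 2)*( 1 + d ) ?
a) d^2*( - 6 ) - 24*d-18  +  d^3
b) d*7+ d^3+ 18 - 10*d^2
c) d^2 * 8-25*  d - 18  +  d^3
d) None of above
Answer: d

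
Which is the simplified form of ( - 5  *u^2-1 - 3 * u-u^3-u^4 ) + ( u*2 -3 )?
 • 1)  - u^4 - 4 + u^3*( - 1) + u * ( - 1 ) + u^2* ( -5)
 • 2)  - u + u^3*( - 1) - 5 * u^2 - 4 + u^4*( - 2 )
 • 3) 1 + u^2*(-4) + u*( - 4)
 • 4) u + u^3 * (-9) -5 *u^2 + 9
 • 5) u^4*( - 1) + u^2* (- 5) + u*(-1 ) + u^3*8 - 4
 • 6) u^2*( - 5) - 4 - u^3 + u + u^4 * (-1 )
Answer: 1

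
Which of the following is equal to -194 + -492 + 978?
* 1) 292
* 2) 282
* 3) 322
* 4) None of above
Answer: 1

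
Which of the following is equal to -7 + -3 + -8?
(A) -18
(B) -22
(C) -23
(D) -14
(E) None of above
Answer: A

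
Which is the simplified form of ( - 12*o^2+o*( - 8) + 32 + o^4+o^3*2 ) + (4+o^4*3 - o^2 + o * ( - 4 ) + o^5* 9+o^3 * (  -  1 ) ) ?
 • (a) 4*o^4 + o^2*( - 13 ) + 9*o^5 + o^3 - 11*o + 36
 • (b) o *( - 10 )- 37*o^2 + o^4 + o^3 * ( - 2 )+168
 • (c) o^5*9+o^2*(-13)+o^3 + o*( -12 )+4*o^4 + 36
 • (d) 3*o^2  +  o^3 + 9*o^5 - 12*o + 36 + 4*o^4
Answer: c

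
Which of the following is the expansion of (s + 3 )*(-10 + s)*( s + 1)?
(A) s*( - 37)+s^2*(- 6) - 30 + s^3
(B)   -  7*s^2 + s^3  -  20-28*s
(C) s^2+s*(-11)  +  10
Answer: A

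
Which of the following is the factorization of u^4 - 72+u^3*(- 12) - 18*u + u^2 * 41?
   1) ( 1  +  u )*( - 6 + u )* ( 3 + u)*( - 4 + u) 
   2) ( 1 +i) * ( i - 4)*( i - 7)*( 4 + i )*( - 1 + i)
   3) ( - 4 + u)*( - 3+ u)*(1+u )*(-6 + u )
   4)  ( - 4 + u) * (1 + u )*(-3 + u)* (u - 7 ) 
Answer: 3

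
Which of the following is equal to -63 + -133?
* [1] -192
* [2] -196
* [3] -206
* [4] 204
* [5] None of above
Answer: 2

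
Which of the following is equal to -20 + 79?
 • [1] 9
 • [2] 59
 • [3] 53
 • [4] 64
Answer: 2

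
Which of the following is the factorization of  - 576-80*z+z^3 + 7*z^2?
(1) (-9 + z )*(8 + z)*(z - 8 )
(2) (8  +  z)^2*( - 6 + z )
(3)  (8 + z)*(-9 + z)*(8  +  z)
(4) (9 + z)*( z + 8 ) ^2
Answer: 3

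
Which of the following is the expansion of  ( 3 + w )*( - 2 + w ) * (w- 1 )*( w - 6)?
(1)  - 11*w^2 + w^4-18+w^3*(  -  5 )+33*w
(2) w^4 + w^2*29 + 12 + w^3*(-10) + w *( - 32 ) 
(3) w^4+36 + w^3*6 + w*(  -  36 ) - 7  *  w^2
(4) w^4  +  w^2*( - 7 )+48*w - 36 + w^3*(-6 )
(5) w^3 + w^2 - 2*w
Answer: 4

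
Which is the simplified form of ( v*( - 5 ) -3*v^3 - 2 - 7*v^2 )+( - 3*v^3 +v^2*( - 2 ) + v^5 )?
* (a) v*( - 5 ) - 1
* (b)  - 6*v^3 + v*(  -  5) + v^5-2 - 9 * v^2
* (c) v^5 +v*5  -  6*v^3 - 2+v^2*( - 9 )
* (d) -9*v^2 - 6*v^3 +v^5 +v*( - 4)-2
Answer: b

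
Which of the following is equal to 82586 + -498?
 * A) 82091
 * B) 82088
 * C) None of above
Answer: B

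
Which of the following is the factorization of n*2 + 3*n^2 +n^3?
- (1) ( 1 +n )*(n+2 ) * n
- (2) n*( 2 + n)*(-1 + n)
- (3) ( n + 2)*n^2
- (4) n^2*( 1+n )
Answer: 1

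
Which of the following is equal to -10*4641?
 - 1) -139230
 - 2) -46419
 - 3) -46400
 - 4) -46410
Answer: 4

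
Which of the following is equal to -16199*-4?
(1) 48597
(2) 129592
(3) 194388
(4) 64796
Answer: 4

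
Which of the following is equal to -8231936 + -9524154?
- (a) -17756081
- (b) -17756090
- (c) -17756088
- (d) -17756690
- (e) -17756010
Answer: b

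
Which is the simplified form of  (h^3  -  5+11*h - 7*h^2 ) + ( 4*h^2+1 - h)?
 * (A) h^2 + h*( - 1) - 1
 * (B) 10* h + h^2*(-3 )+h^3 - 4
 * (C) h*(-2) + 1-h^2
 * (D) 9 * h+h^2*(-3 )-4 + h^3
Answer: B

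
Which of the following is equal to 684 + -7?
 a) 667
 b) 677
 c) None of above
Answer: b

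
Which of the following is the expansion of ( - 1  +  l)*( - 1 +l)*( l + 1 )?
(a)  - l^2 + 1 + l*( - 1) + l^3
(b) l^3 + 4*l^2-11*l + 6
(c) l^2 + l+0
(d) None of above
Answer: a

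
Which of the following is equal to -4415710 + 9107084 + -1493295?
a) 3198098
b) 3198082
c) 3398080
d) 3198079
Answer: d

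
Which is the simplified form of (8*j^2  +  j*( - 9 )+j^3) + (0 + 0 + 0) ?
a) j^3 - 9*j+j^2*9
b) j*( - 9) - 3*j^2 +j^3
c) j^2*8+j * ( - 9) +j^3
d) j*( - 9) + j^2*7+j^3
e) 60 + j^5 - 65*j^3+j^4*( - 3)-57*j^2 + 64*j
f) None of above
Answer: c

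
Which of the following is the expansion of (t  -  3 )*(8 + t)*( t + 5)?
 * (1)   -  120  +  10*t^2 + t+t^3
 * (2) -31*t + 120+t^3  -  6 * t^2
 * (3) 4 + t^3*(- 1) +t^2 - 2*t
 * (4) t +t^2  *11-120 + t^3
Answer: 1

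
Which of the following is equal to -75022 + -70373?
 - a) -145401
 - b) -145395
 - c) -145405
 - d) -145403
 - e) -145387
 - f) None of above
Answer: b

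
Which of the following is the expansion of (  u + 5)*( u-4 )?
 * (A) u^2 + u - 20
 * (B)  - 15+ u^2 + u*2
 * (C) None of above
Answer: A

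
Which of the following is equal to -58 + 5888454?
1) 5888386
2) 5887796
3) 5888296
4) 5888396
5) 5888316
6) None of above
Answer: 4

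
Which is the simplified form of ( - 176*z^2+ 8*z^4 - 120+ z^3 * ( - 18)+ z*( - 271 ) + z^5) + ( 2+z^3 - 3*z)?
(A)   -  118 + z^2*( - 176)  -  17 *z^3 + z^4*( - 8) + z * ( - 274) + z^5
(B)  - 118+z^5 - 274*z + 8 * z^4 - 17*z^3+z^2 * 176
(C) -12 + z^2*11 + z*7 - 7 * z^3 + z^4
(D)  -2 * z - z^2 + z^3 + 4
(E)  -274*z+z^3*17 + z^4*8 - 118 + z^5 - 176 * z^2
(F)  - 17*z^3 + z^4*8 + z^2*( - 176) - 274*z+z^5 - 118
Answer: F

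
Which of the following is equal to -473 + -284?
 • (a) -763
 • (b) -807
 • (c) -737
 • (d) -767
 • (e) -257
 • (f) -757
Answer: f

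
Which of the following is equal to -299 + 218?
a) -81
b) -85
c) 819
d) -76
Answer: a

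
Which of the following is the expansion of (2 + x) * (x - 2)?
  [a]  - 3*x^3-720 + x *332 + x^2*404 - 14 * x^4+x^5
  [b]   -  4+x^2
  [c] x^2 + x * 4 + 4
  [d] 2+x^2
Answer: b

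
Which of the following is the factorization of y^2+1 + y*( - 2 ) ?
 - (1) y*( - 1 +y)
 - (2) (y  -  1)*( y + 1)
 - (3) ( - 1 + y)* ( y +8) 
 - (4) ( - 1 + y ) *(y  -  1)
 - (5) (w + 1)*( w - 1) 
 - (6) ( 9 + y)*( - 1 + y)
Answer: 4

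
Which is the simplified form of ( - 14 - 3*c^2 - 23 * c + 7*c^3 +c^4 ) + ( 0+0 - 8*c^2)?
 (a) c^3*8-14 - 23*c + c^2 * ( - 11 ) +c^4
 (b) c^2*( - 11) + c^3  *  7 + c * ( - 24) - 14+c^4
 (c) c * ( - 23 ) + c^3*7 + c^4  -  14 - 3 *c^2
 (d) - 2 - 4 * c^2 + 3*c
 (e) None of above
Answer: e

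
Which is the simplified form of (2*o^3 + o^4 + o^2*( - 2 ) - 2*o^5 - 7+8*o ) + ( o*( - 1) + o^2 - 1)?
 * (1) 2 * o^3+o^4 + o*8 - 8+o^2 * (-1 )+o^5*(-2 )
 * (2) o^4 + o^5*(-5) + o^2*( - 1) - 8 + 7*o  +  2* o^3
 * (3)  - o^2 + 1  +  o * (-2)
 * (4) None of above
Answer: 4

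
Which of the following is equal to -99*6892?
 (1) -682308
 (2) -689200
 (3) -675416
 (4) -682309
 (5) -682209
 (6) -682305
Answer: 1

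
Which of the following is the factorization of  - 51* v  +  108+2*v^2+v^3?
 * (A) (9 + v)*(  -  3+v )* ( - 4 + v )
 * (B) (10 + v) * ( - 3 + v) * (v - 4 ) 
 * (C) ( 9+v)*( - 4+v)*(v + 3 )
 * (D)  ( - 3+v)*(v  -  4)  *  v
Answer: A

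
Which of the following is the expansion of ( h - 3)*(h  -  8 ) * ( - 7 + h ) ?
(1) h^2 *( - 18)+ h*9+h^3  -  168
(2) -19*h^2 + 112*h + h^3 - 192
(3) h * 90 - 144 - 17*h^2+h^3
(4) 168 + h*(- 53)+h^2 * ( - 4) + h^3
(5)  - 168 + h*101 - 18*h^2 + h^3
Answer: 5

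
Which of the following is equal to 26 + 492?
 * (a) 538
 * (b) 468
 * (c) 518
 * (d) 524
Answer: c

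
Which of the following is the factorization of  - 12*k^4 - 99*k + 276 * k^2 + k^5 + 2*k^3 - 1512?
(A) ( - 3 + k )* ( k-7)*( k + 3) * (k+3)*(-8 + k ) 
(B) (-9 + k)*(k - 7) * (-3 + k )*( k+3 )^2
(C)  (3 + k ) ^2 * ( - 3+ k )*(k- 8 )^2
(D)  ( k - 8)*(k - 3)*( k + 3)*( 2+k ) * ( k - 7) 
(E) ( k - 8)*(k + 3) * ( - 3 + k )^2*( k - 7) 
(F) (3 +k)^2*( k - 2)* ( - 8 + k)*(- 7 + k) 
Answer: A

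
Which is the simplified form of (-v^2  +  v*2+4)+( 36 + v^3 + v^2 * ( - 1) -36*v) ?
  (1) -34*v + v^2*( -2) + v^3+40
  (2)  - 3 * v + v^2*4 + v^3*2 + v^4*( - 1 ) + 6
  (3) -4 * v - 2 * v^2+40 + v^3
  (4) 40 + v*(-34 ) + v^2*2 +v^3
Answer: 1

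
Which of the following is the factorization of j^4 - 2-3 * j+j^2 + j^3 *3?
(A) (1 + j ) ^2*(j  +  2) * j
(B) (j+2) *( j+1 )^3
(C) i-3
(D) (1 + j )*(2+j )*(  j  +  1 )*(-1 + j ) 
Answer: D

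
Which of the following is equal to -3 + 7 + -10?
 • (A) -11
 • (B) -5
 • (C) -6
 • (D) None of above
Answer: C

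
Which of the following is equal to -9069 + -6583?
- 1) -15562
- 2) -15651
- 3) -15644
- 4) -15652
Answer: 4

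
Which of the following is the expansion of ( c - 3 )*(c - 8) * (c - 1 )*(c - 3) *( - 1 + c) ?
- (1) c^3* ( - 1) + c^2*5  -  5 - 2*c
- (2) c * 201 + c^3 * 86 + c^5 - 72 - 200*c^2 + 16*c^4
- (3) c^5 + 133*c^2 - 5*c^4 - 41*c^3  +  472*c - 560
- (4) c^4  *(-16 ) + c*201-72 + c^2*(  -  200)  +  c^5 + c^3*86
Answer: 4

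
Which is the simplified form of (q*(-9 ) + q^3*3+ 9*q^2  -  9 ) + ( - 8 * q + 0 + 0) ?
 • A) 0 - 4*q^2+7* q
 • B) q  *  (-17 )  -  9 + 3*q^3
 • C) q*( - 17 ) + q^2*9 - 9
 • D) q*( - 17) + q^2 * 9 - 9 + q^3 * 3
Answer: D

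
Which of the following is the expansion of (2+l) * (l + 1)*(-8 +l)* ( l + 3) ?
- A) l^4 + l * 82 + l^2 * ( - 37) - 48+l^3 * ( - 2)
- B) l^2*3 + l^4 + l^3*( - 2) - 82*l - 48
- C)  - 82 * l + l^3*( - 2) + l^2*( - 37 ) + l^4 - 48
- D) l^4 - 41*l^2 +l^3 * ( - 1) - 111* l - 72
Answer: C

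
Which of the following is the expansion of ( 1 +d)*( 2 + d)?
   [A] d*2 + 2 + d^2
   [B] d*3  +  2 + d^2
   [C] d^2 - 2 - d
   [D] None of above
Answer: B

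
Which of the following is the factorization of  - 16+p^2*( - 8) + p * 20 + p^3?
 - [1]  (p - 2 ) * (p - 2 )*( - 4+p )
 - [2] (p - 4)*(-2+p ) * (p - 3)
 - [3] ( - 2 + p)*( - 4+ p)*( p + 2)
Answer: 1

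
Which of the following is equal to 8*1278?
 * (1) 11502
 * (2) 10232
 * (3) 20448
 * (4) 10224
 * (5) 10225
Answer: 4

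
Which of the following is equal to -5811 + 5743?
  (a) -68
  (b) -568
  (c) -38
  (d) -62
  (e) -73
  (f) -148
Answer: a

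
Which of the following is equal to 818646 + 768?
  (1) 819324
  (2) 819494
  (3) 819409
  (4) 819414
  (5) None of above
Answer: 4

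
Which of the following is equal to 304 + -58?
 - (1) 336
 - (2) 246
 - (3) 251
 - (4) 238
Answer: 2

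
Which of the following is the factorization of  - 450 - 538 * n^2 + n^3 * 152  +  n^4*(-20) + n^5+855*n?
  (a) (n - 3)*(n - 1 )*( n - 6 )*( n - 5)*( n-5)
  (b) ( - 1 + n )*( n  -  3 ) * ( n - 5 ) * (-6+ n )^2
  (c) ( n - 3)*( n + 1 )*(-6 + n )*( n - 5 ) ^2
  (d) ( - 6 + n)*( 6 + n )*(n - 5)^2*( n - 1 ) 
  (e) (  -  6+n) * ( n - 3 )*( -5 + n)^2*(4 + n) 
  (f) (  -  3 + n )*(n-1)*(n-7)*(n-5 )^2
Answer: a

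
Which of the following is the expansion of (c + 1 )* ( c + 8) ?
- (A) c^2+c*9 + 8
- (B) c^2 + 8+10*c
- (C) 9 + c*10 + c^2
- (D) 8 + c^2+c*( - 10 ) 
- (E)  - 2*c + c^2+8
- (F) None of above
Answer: A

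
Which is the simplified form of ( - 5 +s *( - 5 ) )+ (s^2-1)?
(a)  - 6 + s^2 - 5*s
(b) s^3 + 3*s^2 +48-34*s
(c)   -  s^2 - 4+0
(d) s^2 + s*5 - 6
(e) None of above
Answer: a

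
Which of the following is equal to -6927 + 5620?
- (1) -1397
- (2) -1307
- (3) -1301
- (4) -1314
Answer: 2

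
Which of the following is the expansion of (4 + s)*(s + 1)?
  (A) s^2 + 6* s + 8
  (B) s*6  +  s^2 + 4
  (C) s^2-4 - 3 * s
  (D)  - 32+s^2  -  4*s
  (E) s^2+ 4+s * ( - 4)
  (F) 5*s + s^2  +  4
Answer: F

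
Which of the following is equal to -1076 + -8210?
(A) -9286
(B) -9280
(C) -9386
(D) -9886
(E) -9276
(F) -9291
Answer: A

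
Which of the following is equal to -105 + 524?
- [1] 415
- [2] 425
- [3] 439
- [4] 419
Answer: 4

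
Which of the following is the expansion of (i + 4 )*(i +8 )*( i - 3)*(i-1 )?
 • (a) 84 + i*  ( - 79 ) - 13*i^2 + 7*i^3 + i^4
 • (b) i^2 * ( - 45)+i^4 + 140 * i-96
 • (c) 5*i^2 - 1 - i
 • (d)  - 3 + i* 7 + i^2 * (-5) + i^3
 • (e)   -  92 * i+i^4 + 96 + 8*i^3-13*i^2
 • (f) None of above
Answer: e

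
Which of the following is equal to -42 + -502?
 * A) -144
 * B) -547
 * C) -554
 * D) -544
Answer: D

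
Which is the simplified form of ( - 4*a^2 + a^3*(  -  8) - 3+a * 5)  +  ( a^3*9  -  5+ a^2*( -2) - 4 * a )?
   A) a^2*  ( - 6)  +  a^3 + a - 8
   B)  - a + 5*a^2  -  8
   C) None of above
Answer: A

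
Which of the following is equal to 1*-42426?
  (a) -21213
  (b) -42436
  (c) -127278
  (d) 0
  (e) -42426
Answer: e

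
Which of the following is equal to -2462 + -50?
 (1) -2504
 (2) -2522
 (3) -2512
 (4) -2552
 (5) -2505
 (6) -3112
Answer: 3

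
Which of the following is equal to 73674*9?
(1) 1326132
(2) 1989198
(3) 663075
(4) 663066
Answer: 4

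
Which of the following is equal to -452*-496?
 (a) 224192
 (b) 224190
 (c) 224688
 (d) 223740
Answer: a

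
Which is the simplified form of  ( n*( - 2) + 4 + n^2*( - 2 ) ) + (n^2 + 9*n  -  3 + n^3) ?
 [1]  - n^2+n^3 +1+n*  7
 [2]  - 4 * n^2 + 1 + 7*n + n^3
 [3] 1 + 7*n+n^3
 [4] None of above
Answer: 1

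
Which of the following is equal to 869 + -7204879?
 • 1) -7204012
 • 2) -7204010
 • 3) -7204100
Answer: 2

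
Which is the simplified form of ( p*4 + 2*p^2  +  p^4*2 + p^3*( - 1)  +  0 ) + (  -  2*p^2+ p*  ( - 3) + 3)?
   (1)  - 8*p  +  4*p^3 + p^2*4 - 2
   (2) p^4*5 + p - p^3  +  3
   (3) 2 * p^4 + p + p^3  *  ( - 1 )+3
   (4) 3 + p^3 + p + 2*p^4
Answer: 3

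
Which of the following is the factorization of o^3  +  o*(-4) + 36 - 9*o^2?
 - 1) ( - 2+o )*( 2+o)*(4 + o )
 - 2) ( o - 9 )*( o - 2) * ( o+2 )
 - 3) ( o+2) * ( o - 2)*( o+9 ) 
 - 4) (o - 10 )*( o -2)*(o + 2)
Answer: 2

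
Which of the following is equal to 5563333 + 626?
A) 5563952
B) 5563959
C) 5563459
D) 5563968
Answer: B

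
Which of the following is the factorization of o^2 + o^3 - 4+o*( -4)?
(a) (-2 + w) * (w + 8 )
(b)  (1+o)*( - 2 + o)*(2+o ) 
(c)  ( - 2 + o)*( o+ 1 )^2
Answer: b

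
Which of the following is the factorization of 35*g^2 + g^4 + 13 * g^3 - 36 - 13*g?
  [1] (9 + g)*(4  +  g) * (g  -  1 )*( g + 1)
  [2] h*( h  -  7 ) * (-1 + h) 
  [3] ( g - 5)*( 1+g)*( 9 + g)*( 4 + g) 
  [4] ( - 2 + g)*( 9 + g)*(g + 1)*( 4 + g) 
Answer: 1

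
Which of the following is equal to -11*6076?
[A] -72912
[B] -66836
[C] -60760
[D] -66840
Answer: B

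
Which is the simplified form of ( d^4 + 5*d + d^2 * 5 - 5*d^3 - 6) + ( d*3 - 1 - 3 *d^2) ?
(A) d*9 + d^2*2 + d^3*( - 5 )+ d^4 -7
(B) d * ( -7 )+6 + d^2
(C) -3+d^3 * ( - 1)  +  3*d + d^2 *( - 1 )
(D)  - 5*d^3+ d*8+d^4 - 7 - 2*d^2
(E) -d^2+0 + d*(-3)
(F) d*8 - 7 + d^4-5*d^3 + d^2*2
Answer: F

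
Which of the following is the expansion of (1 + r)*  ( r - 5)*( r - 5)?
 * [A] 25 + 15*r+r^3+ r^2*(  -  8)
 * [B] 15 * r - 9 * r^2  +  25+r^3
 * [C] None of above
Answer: B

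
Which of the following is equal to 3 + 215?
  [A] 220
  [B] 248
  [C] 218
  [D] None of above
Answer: C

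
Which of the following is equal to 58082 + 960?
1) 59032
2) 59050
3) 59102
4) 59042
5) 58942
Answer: 4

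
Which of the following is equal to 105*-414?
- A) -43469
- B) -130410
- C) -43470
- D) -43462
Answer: C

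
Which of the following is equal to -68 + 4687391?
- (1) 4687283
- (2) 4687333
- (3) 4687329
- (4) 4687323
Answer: 4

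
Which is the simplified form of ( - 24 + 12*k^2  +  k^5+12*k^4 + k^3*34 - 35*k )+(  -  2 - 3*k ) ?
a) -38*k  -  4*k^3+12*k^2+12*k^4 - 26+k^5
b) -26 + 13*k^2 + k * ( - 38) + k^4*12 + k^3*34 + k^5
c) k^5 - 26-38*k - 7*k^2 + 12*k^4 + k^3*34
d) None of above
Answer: d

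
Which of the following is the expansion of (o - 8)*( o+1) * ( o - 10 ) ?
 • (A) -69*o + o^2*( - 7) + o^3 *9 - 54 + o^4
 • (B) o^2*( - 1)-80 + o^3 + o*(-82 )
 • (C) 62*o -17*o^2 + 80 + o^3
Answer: C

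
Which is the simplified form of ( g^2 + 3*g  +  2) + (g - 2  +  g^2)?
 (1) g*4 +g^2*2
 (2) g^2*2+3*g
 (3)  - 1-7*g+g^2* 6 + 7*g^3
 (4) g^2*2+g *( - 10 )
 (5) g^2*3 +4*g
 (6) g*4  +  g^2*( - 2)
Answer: 1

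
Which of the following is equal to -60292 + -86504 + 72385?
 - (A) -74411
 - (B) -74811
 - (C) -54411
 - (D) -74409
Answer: A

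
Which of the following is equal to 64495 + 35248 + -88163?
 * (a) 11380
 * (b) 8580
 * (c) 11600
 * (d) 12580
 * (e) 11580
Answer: e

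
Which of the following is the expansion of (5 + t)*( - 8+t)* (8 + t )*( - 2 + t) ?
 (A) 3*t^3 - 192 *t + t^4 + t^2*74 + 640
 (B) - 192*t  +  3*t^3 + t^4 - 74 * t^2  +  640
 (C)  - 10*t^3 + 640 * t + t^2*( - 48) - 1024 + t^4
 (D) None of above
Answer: B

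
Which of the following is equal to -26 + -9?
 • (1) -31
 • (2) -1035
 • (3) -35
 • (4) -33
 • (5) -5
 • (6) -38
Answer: 3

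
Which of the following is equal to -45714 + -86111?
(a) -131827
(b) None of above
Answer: b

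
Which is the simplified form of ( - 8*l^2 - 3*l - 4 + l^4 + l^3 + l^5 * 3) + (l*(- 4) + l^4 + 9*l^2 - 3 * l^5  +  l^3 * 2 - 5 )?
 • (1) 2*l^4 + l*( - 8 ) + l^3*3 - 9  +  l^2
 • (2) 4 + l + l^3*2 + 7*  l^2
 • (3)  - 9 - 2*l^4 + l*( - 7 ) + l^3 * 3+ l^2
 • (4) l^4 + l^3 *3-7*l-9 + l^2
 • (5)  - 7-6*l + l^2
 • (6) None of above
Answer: 6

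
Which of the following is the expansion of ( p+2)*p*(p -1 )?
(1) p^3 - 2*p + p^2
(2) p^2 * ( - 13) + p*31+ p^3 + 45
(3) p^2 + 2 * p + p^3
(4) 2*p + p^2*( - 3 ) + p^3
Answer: 1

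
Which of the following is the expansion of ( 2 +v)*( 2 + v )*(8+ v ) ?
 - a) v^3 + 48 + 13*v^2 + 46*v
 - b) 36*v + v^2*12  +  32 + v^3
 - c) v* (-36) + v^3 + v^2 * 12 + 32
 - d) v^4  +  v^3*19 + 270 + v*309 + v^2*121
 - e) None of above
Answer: b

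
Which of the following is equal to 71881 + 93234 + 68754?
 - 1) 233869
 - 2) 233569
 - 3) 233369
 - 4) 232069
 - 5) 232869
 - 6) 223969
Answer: 1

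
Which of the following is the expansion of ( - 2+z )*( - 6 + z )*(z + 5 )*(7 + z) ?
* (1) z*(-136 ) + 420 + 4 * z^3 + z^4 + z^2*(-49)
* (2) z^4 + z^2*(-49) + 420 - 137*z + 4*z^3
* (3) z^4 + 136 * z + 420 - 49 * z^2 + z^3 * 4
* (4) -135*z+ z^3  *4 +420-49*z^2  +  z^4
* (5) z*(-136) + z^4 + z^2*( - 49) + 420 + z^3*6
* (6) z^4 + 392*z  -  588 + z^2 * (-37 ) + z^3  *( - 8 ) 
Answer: 1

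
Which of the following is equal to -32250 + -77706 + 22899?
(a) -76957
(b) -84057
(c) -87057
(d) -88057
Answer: c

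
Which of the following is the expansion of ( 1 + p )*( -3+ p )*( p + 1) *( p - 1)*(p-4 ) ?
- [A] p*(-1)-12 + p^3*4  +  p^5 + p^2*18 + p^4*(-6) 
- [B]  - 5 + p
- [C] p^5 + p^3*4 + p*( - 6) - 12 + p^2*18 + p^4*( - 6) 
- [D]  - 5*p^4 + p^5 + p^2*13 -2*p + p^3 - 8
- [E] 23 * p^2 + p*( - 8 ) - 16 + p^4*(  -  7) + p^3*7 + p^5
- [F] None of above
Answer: F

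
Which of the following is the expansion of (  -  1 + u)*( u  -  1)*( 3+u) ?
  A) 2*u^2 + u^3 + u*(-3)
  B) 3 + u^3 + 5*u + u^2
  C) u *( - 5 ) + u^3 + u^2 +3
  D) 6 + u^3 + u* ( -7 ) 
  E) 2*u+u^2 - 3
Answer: C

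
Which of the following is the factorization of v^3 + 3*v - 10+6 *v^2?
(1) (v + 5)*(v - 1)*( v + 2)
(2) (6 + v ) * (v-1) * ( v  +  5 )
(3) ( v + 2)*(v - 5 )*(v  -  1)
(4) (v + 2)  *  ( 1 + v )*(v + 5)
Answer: 1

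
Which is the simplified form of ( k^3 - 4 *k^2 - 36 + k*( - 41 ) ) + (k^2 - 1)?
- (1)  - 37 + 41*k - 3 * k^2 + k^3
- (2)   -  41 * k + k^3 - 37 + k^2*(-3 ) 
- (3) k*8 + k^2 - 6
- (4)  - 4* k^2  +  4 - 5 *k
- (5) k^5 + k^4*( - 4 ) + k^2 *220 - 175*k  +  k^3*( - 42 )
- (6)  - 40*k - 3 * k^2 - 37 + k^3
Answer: 2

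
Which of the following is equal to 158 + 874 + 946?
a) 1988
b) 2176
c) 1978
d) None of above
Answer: c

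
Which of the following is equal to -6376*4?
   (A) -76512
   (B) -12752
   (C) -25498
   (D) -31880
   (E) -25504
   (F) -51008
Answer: E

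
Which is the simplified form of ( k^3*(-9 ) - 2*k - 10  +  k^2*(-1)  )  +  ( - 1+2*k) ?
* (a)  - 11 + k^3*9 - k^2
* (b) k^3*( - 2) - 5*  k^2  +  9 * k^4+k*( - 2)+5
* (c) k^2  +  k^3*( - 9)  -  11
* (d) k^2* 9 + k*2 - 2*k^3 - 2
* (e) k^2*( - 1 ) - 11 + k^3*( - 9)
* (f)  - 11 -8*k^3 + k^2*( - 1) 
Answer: e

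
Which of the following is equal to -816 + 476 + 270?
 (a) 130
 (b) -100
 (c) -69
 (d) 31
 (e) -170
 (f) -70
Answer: f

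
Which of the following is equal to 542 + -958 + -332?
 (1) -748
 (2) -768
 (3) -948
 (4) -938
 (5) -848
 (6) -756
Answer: 1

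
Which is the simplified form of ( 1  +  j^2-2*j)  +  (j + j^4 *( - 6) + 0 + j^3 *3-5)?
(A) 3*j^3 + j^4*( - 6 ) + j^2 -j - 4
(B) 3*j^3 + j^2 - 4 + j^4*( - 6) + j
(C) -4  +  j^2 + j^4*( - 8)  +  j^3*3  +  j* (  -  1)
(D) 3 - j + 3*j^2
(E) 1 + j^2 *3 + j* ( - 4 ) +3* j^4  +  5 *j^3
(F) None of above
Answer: A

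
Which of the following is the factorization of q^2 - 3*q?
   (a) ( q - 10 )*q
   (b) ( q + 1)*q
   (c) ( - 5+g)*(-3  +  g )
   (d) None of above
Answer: d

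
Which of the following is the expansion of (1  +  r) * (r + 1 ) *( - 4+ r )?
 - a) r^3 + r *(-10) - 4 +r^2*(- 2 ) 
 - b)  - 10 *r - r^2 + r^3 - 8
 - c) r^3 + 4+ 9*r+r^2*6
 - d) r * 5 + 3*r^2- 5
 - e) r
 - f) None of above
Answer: f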